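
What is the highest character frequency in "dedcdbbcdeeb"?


Input: dedcdbbcdeeb
Character counts:
  'b': 3
  'c': 2
  'd': 4
  'e': 3
Maximum frequency: 4

4


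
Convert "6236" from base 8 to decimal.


Input: "6236" in base 8
Positional expansion:
  Digit '6' (value 6) x 8^3 = 3072
  Digit '2' (value 2) x 8^2 = 128
  Digit '3' (value 3) x 8^1 = 24
  Digit '6' (value 6) x 8^0 = 6
Sum = 3230

3230


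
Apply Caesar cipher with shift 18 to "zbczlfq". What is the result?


Caesar cipher: shift "zbczlfq" by 18
  'z' (pos 25) + 18 = pos 17 = 'r'
  'b' (pos 1) + 18 = pos 19 = 't'
  'c' (pos 2) + 18 = pos 20 = 'u'
  'z' (pos 25) + 18 = pos 17 = 'r'
  'l' (pos 11) + 18 = pos 3 = 'd'
  'f' (pos 5) + 18 = pos 23 = 'x'
  'q' (pos 16) + 18 = pos 8 = 'i'
Result: rturdxi

rturdxi


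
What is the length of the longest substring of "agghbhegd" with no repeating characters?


Input: "agghbhegd"
Sliding window (track last position of each char):
  Position 0 ('a'): window [0,0] length 1 -- new best
  Position 1 ('g'): window [0,1] length 2 -- new best
  Position 2 ('g'): repeat (last at 1), move window start to 2
  Position 2 ('g'): window [2,2] length 1
  Position 3 ('h'): window [2,3] length 2
  Position 4 ('b'): window [2,4] length 3 -- new best
  Position 5 ('h'): repeat (last at 3), move window start to 4
  Position 5 ('h'): window [4,5] length 2
  Position 6 ('e'): window [4,6] length 3
  Position 7 ('g'): window [4,7] length 4 -- new best
  Position 8 ('d'): window [4,8] length 5 -- new best
Longest substring with no repeats: "bhegd" with length 5

5


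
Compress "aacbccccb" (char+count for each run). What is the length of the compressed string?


Input: aacbccccb
Runs:
  'a' x 2 => "a2"
  'c' x 1 => "c1"
  'b' x 1 => "b1"
  'c' x 4 => "c4"
  'b' x 1 => "b1"
Compressed: "a2c1b1c4b1"
Compressed length: 10

10


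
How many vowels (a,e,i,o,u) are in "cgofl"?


Input: cgofl
Checking each character:
  'c' at position 0: consonant
  'g' at position 1: consonant
  'o' at position 2: vowel (running total: 1)
  'f' at position 3: consonant
  'l' at position 4: consonant
Total vowels: 1

1


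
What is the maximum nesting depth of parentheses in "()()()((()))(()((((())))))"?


Input: "()()()((()))(()((((())))))"
Tracking depth:
  Position 0 '(': depth becomes 1
  Position 1 ')': depth becomes 0
  Position 2 '(': depth becomes 1
  Position 3 ')': depth becomes 0
  Position 4 '(': depth becomes 1
  Position 5 ')': depth becomes 0
  Position 6 '(': depth becomes 1
  Position 7 '(': depth becomes 2
  Position 8 '(': depth becomes 3
  Position 9 ')': depth becomes 2
  Position 10 ')': depth becomes 1
  Position 11 ')': depth becomes 0
  Position 12 '(': depth becomes 1
  Position 13 '(': depth becomes 2
  Position 14 ')': depth becomes 1
  Position 15 '(': depth becomes 2
  Position 16 '(': depth becomes 3
  Position 17 '(': depth becomes 4
  Position 18 '(': depth becomes 5
  Position 19 '(': depth becomes 6
  Position 20 ')': depth becomes 5
  Position 21 ')': depth becomes 4
  Position 22 ')': depth becomes 3
  Position 23 ')': depth becomes 2
  Position 24 ')': depth becomes 1
  Position 25 ')': depth becomes 0
Maximum depth reached: 6

6


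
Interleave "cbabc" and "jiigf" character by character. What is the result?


Interleaving "cbabc" and "jiigf":
  Position 0: 'c' from first, 'j' from second => "cj"
  Position 1: 'b' from first, 'i' from second => "bi"
  Position 2: 'a' from first, 'i' from second => "ai"
  Position 3: 'b' from first, 'g' from second => "bg"
  Position 4: 'c' from first, 'f' from second => "cf"
Result: cjbiaibgcf

cjbiaibgcf


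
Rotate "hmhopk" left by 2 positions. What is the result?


Input: "hmhopk", rotate left by 2
First 2 characters: "hm"
Remaining characters: "hopk"
Concatenate remaining + first: "hopk" + "hm" = "hopkhm"

hopkhm


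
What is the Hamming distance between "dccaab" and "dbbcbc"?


Comparing "dccaab" and "dbbcbc" position by position:
  Position 0: 'd' vs 'd' => same
  Position 1: 'c' vs 'b' => differ
  Position 2: 'c' vs 'b' => differ
  Position 3: 'a' vs 'c' => differ
  Position 4: 'a' vs 'b' => differ
  Position 5: 'b' vs 'c' => differ
Total differences (Hamming distance): 5

5


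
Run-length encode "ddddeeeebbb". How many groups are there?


Input: ddddeeeebbb
Scanning for consecutive runs:
  Group 1: 'd' x 4 (positions 0-3)
  Group 2: 'e' x 4 (positions 4-7)
  Group 3: 'b' x 3 (positions 8-10)
Total groups: 3

3


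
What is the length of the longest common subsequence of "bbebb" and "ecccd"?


LCS of "bbebb" and "ecccd"
DP table:
           e    c    c    c    d
      0    0    0    0    0    0
  b   0    0    0    0    0    0
  b   0    0    0    0    0    0
  e   0    1    1    1    1    1
  b   0    1    1    1    1    1
  b   0    1    1    1    1    1
LCS length = dp[5][5] = 1

1


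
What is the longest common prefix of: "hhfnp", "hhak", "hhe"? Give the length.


Words: hhfnp, hhak, hhe
  Position 0: all 'h' => match
  Position 1: all 'h' => match
  Position 2: ('f', 'a', 'e') => mismatch, stop
LCP = "hh" (length 2)

2


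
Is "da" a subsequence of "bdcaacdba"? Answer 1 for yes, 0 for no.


Check if "da" is a subsequence of "bdcaacdba"
Greedy scan:
  Position 0 ('b'): no match needed
  Position 1 ('d'): matches sub[0] = 'd'
  Position 2 ('c'): no match needed
  Position 3 ('a'): matches sub[1] = 'a'
  Position 4 ('a'): no match needed
  Position 5 ('c'): no match needed
  Position 6 ('d'): no match needed
  Position 7 ('b'): no match needed
  Position 8 ('a'): no match needed
All 2 characters matched => is a subsequence

1


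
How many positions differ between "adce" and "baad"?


Comparing "adce" and "baad" position by position:
  Position 0: 'a' vs 'b' => DIFFER
  Position 1: 'd' vs 'a' => DIFFER
  Position 2: 'c' vs 'a' => DIFFER
  Position 3: 'e' vs 'd' => DIFFER
Positions that differ: 4

4


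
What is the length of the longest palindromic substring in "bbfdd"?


Input: "bbfdd"
Checking substrings for palindromes:
  [0:2] "bb" (len 2) => palindrome
  [3:5] "dd" (len 2) => palindrome
Longest palindromic substring: "bb" with length 2

2


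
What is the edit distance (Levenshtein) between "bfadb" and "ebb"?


Computing edit distance: "bfadb" -> "ebb"
DP table:
           e    b    b
      0    1    2    3
  b   1    1    1    2
  f   2    2    2    2
  a   3    3    3    3
  d   4    4    4    4
  b   5    5    4    4
Edit distance = dp[5][3] = 4

4


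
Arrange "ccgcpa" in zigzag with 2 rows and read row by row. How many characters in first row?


Zigzag "ccgcpa" into 2 rows:
Placing characters:
  'c' => row 0
  'c' => row 1
  'g' => row 0
  'c' => row 1
  'p' => row 0
  'a' => row 1
Rows:
  Row 0: "cgp"
  Row 1: "cca"
First row length: 3

3


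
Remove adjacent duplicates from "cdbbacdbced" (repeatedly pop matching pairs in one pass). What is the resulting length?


Input: cdbbacdbced
Stack-based adjacent duplicate removal:
  Read 'c': push. Stack: c
  Read 'd': push. Stack: cd
  Read 'b': push. Stack: cdb
  Read 'b': matches stack top 'b' => pop. Stack: cd
  Read 'a': push. Stack: cda
  Read 'c': push. Stack: cdac
  Read 'd': push. Stack: cdacd
  Read 'b': push. Stack: cdacdb
  Read 'c': push. Stack: cdacdbc
  Read 'e': push. Stack: cdacdbce
  Read 'd': push. Stack: cdacdbced
Final stack: "cdacdbced" (length 9)

9


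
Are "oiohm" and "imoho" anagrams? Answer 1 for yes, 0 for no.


Strings: "oiohm", "imoho"
Sorted first:  himoo
Sorted second: himoo
Sorted forms match => anagrams

1


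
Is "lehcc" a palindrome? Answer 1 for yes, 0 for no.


Input: lehcc
Reversed: cchel
  Compare pos 0 ('l') with pos 4 ('c'): MISMATCH
  Compare pos 1 ('e') with pos 3 ('c'): MISMATCH
Result: not a palindrome

0


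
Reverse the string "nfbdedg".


Input: nfbdedg
Reading characters right to left:
  Position 6: 'g'
  Position 5: 'd'
  Position 4: 'e'
  Position 3: 'd'
  Position 2: 'b'
  Position 1: 'f'
  Position 0: 'n'
Reversed: gdedbfn

gdedbfn


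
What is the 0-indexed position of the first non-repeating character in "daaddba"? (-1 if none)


Input: daaddba
Character frequencies:
  'a': 3
  'b': 1
  'd': 3
Scanning left to right for freq == 1:
  Position 0 ('d'): freq=3, skip
  Position 1 ('a'): freq=3, skip
  Position 2 ('a'): freq=3, skip
  Position 3 ('d'): freq=3, skip
  Position 4 ('d'): freq=3, skip
  Position 5 ('b'): unique! => answer = 5

5


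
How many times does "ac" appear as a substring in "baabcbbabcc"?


Searching for "ac" in "baabcbbabcc"
Scanning each position:
  Position 0: "ba" => no
  Position 1: "aa" => no
  Position 2: "ab" => no
  Position 3: "bc" => no
  Position 4: "cb" => no
  Position 5: "bb" => no
  Position 6: "ba" => no
  Position 7: "ab" => no
  Position 8: "bc" => no
  Position 9: "cc" => no
Total occurrences: 0

0


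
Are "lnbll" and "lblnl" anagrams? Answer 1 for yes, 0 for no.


Strings: "lnbll", "lblnl"
Sorted first:  bllln
Sorted second: bllln
Sorted forms match => anagrams

1


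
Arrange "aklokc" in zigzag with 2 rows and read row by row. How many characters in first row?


Zigzag "aklokc" into 2 rows:
Placing characters:
  'a' => row 0
  'k' => row 1
  'l' => row 0
  'o' => row 1
  'k' => row 0
  'c' => row 1
Rows:
  Row 0: "alk"
  Row 1: "koc"
First row length: 3

3


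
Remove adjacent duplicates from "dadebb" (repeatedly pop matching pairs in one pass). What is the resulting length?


Input: dadebb
Stack-based adjacent duplicate removal:
  Read 'd': push. Stack: d
  Read 'a': push. Stack: da
  Read 'd': push. Stack: dad
  Read 'e': push. Stack: dade
  Read 'b': push. Stack: dadeb
  Read 'b': matches stack top 'b' => pop. Stack: dade
Final stack: "dade" (length 4)

4


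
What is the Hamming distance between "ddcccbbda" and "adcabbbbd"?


Comparing "ddcccbbda" and "adcabbbbd" position by position:
  Position 0: 'd' vs 'a' => differ
  Position 1: 'd' vs 'd' => same
  Position 2: 'c' vs 'c' => same
  Position 3: 'c' vs 'a' => differ
  Position 4: 'c' vs 'b' => differ
  Position 5: 'b' vs 'b' => same
  Position 6: 'b' vs 'b' => same
  Position 7: 'd' vs 'b' => differ
  Position 8: 'a' vs 'd' => differ
Total differences (Hamming distance): 5

5


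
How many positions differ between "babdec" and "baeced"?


Comparing "babdec" and "baeced" position by position:
  Position 0: 'b' vs 'b' => same
  Position 1: 'a' vs 'a' => same
  Position 2: 'b' vs 'e' => DIFFER
  Position 3: 'd' vs 'c' => DIFFER
  Position 4: 'e' vs 'e' => same
  Position 5: 'c' vs 'd' => DIFFER
Positions that differ: 3

3


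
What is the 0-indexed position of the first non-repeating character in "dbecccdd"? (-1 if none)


Input: dbecccdd
Character frequencies:
  'b': 1
  'c': 3
  'd': 3
  'e': 1
Scanning left to right for freq == 1:
  Position 0 ('d'): freq=3, skip
  Position 1 ('b'): unique! => answer = 1

1


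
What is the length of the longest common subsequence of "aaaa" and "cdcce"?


LCS of "aaaa" and "cdcce"
DP table:
           c    d    c    c    e
      0    0    0    0    0    0
  a   0    0    0    0    0    0
  a   0    0    0    0    0    0
  a   0    0    0    0    0    0
  a   0    0    0    0    0    0
LCS length = dp[4][5] = 0

0


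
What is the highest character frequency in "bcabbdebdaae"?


Input: bcabbdebdaae
Character counts:
  'a': 3
  'b': 4
  'c': 1
  'd': 2
  'e': 2
Maximum frequency: 4

4


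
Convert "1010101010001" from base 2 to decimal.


Input: "1010101010001" in base 2
Positional expansion:
  Digit '1' (value 1) x 2^12 = 4096
  Digit '0' (value 0) x 2^11 = 0
  Digit '1' (value 1) x 2^10 = 1024
  Digit '0' (value 0) x 2^9 = 0
  Digit '1' (value 1) x 2^8 = 256
  Digit '0' (value 0) x 2^7 = 0
  Digit '1' (value 1) x 2^6 = 64
  Digit '0' (value 0) x 2^5 = 0
  Digit '1' (value 1) x 2^4 = 16
  Digit '0' (value 0) x 2^3 = 0
  Digit '0' (value 0) x 2^2 = 0
  Digit '0' (value 0) x 2^1 = 0
  Digit '1' (value 1) x 2^0 = 1
Sum = 5457

5457


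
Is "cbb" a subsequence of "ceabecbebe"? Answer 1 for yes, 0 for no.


Check if "cbb" is a subsequence of "ceabecbebe"
Greedy scan:
  Position 0 ('c'): matches sub[0] = 'c'
  Position 1 ('e'): no match needed
  Position 2 ('a'): no match needed
  Position 3 ('b'): matches sub[1] = 'b'
  Position 4 ('e'): no match needed
  Position 5 ('c'): no match needed
  Position 6 ('b'): matches sub[2] = 'b'
  Position 7 ('e'): no match needed
  Position 8 ('b'): no match needed
  Position 9 ('e'): no match needed
All 3 characters matched => is a subsequence

1


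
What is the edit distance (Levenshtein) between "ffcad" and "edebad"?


Computing edit distance: "ffcad" -> "edebad"
DP table:
           e    d    e    b    a    d
      0    1    2    3    4    5    6
  f   1    1    2    3    4    5    6
  f   2    2    2    3    4    5    6
  c   3    3    3    3    4    5    6
  a   4    4    4    4    4    4    5
  d   5    5    4    5    5    5    4
Edit distance = dp[5][6] = 4

4


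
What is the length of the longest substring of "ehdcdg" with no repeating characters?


Input: "ehdcdg"
Sliding window (track last position of each char):
  Position 0 ('e'): window [0,0] length 1 -- new best
  Position 1 ('h'): window [0,1] length 2 -- new best
  Position 2 ('d'): window [0,2] length 3 -- new best
  Position 3 ('c'): window [0,3] length 4 -- new best
  Position 4 ('d'): repeat (last at 2), move window start to 3
  Position 4 ('d'): window [3,4] length 2
  Position 5 ('g'): window [3,5] length 3
Longest substring with no repeats: "ehdc" with length 4

4


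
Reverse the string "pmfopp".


Input: pmfopp
Reading characters right to left:
  Position 5: 'p'
  Position 4: 'p'
  Position 3: 'o'
  Position 2: 'f'
  Position 1: 'm'
  Position 0: 'p'
Reversed: ppofmp

ppofmp


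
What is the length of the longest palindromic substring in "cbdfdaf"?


Input: "cbdfdaf"
Checking substrings for palindromes:
  [2:5] "dfd" (len 3) => palindrome
Longest palindromic substring: "dfd" with length 3

3


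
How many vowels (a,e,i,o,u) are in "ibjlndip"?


Input: ibjlndip
Checking each character:
  'i' at position 0: vowel (running total: 1)
  'b' at position 1: consonant
  'j' at position 2: consonant
  'l' at position 3: consonant
  'n' at position 4: consonant
  'd' at position 5: consonant
  'i' at position 6: vowel (running total: 2)
  'p' at position 7: consonant
Total vowels: 2

2


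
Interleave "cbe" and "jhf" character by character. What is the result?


Interleaving "cbe" and "jhf":
  Position 0: 'c' from first, 'j' from second => "cj"
  Position 1: 'b' from first, 'h' from second => "bh"
  Position 2: 'e' from first, 'f' from second => "ef"
Result: cjbhef

cjbhef


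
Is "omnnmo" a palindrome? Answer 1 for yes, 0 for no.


Input: omnnmo
Reversed: omnnmo
  Compare pos 0 ('o') with pos 5 ('o'): match
  Compare pos 1 ('m') with pos 4 ('m'): match
  Compare pos 2 ('n') with pos 3 ('n'): match
Result: palindrome

1


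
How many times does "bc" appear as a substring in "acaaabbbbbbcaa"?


Searching for "bc" in "acaaabbbbbbcaa"
Scanning each position:
  Position 0: "ac" => no
  Position 1: "ca" => no
  Position 2: "aa" => no
  Position 3: "aa" => no
  Position 4: "ab" => no
  Position 5: "bb" => no
  Position 6: "bb" => no
  Position 7: "bb" => no
  Position 8: "bb" => no
  Position 9: "bb" => no
  Position 10: "bc" => MATCH
  Position 11: "ca" => no
  Position 12: "aa" => no
Total occurrences: 1

1


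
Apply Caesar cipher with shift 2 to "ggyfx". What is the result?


Caesar cipher: shift "ggyfx" by 2
  'g' (pos 6) + 2 = pos 8 = 'i'
  'g' (pos 6) + 2 = pos 8 = 'i'
  'y' (pos 24) + 2 = pos 0 = 'a'
  'f' (pos 5) + 2 = pos 7 = 'h'
  'x' (pos 23) + 2 = pos 25 = 'z'
Result: iiahz

iiahz


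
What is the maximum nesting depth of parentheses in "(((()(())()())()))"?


Input: "(((()(())()())()))"
Tracking depth:
  Position 0 '(': depth becomes 1
  Position 1 '(': depth becomes 2
  Position 2 '(': depth becomes 3
  Position 3 '(': depth becomes 4
  Position 4 ')': depth becomes 3
  Position 5 '(': depth becomes 4
  Position 6 '(': depth becomes 5
  Position 7 ')': depth becomes 4
  Position 8 ')': depth becomes 3
  Position 9 '(': depth becomes 4
  Position 10 ')': depth becomes 3
  Position 11 '(': depth becomes 4
  Position 12 ')': depth becomes 3
  Position 13 ')': depth becomes 2
  Position 14 '(': depth becomes 3
  Position 15 ')': depth becomes 2
  Position 16 ')': depth becomes 1
  Position 17 ')': depth becomes 0
Maximum depth reached: 5

5


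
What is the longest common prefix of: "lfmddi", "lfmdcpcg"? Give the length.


Words: lfmddi, lfmdcpcg
  Position 0: all 'l' => match
  Position 1: all 'f' => match
  Position 2: all 'm' => match
  Position 3: all 'd' => match
  Position 4: ('d', 'c') => mismatch, stop
LCP = "lfmd" (length 4)

4


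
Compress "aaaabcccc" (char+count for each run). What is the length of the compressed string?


Input: aaaabcccc
Runs:
  'a' x 4 => "a4"
  'b' x 1 => "b1"
  'c' x 4 => "c4"
Compressed: "a4b1c4"
Compressed length: 6

6


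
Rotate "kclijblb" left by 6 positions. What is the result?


Input: "kclijblb", rotate left by 6
First 6 characters: "kclijb"
Remaining characters: "lb"
Concatenate remaining + first: "lb" + "kclijb" = "lbkclijb"

lbkclijb


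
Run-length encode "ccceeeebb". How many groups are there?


Input: ccceeeebb
Scanning for consecutive runs:
  Group 1: 'c' x 3 (positions 0-2)
  Group 2: 'e' x 4 (positions 3-6)
  Group 3: 'b' x 2 (positions 7-8)
Total groups: 3

3


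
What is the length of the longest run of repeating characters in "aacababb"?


Input: "aacababb"
Scanning for longest run:
  Position 1 ('a'): continues run of 'a', length=2
  Position 2 ('c'): new char, reset run to 1
  Position 3 ('a'): new char, reset run to 1
  Position 4 ('b'): new char, reset run to 1
  Position 5 ('a'): new char, reset run to 1
  Position 6 ('b'): new char, reset run to 1
  Position 7 ('b'): continues run of 'b', length=2
Longest run: 'a' with length 2

2


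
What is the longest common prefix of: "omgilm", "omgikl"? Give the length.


Words: omgilm, omgikl
  Position 0: all 'o' => match
  Position 1: all 'm' => match
  Position 2: all 'g' => match
  Position 3: all 'i' => match
  Position 4: ('l', 'k') => mismatch, stop
LCP = "omgi" (length 4)

4


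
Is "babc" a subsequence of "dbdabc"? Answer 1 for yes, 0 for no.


Check if "babc" is a subsequence of "dbdabc"
Greedy scan:
  Position 0 ('d'): no match needed
  Position 1 ('b'): matches sub[0] = 'b'
  Position 2 ('d'): no match needed
  Position 3 ('a'): matches sub[1] = 'a'
  Position 4 ('b'): matches sub[2] = 'b'
  Position 5 ('c'): matches sub[3] = 'c'
All 4 characters matched => is a subsequence

1


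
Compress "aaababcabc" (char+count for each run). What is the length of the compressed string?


Input: aaababcabc
Runs:
  'a' x 3 => "a3"
  'b' x 1 => "b1"
  'a' x 1 => "a1"
  'b' x 1 => "b1"
  'c' x 1 => "c1"
  'a' x 1 => "a1"
  'b' x 1 => "b1"
  'c' x 1 => "c1"
Compressed: "a3b1a1b1c1a1b1c1"
Compressed length: 16

16


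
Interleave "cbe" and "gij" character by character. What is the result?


Interleaving "cbe" and "gij":
  Position 0: 'c' from first, 'g' from second => "cg"
  Position 1: 'b' from first, 'i' from second => "bi"
  Position 2: 'e' from first, 'j' from second => "ej"
Result: cgbiej

cgbiej


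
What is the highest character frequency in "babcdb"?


Input: babcdb
Character counts:
  'a': 1
  'b': 3
  'c': 1
  'd': 1
Maximum frequency: 3

3


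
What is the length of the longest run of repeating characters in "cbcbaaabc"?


Input: "cbcbaaabc"
Scanning for longest run:
  Position 1 ('b'): new char, reset run to 1
  Position 2 ('c'): new char, reset run to 1
  Position 3 ('b'): new char, reset run to 1
  Position 4 ('a'): new char, reset run to 1
  Position 5 ('a'): continues run of 'a', length=2
  Position 6 ('a'): continues run of 'a', length=3
  Position 7 ('b'): new char, reset run to 1
  Position 8 ('c'): new char, reset run to 1
Longest run: 'a' with length 3

3


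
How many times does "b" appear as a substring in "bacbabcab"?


Searching for "b" in "bacbabcab"
Scanning each position:
  Position 0: "b" => MATCH
  Position 1: "a" => no
  Position 2: "c" => no
  Position 3: "b" => MATCH
  Position 4: "a" => no
  Position 5: "b" => MATCH
  Position 6: "c" => no
  Position 7: "a" => no
  Position 8: "b" => MATCH
Total occurrences: 4

4


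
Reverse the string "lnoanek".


Input: lnoanek
Reading characters right to left:
  Position 6: 'k'
  Position 5: 'e'
  Position 4: 'n'
  Position 3: 'a'
  Position 2: 'o'
  Position 1: 'n'
  Position 0: 'l'
Reversed: kenaonl

kenaonl


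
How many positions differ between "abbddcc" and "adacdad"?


Comparing "abbddcc" and "adacdad" position by position:
  Position 0: 'a' vs 'a' => same
  Position 1: 'b' vs 'd' => DIFFER
  Position 2: 'b' vs 'a' => DIFFER
  Position 3: 'd' vs 'c' => DIFFER
  Position 4: 'd' vs 'd' => same
  Position 5: 'c' vs 'a' => DIFFER
  Position 6: 'c' vs 'd' => DIFFER
Positions that differ: 5

5


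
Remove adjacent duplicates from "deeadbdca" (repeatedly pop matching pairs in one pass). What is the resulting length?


Input: deeadbdca
Stack-based adjacent duplicate removal:
  Read 'd': push. Stack: d
  Read 'e': push. Stack: de
  Read 'e': matches stack top 'e' => pop. Stack: d
  Read 'a': push. Stack: da
  Read 'd': push. Stack: dad
  Read 'b': push. Stack: dadb
  Read 'd': push. Stack: dadbd
  Read 'c': push. Stack: dadbdc
  Read 'a': push. Stack: dadbdca
Final stack: "dadbdca" (length 7)

7


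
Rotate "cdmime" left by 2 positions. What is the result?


Input: "cdmime", rotate left by 2
First 2 characters: "cd"
Remaining characters: "mime"
Concatenate remaining + first: "mime" + "cd" = "mimecd"

mimecd


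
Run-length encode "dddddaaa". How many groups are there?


Input: dddddaaa
Scanning for consecutive runs:
  Group 1: 'd' x 5 (positions 0-4)
  Group 2: 'a' x 3 (positions 5-7)
Total groups: 2

2


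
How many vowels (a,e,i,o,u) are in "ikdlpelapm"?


Input: ikdlpelapm
Checking each character:
  'i' at position 0: vowel (running total: 1)
  'k' at position 1: consonant
  'd' at position 2: consonant
  'l' at position 3: consonant
  'p' at position 4: consonant
  'e' at position 5: vowel (running total: 2)
  'l' at position 6: consonant
  'a' at position 7: vowel (running total: 3)
  'p' at position 8: consonant
  'm' at position 9: consonant
Total vowels: 3

3


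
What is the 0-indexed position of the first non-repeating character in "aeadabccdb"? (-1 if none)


Input: aeadabccdb
Character frequencies:
  'a': 3
  'b': 2
  'c': 2
  'd': 2
  'e': 1
Scanning left to right for freq == 1:
  Position 0 ('a'): freq=3, skip
  Position 1 ('e'): unique! => answer = 1

1


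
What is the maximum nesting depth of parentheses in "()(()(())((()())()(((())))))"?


Input: "()(()(())((()())()(((())))))"
Tracking depth:
  Position 0 '(': depth becomes 1
  Position 1 ')': depth becomes 0
  Position 2 '(': depth becomes 1
  Position 3 '(': depth becomes 2
  Position 4 ')': depth becomes 1
  Position 5 '(': depth becomes 2
  Position 6 '(': depth becomes 3
  Position 7 ')': depth becomes 2
  Position 8 ')': depth becomes 1
  Position 9 '(': depth becomes 2
  Position 10 '(': depth becomes 3
  Position 11 '(': depth becomes 4
  Position 12 ')': depth becomes 3
  Position 13 '(': depth becomes 4
  Position 14 ')': depth becomes 3
  Position 15 ')': depth becomes 2
  Position 16 '(': depth becomes 3
  Position 17 ')': depth becomes 2
  Position 18 '(': depth becomes 3
  Position 19 '(': depth becomes 4
  Position 20 '(': depth becomes 5
  Position 21 '(': depth becomes 6
  Position 22 ')': depth becomes 5
  Position 23 ')': depth becomes 4
  Position 24 ')': depth becomes 3
  Position 25 ')': depth becomes 2
  Position 26 ')': depth becomes 1
  Position 27 ')': depth becomes 0
Maximum depth reached: 6

6


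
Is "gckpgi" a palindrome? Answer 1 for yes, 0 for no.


Input: gckpgi
Reversed: igpkcg
  Compare pos 0 ('g') with pos 5 ('i'): MISMATCH
  Compare pos 1 ('c') with pos 4 ('g'): MISMATCH
  Compare pos 2 ('k') with pos 3 ('p'): MISMATCH
Result: not a palindrome

0


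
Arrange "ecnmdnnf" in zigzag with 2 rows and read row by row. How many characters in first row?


Zigzag "ecnmdnnf" into 2 rows:
Placing characters:
  'e' => row 0
  'c' => row 1
  'n' => row 0
  'm' => row 1
  'd' => row 0
  'n' => row 1
  'n' => row 0
  'f' => row 1
Rows:
  Row 0: "endn"
  Row 1: "cmnf"
First row length: 4

4


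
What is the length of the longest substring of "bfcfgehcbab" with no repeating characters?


Input: "bfcfgehcbab"
Sliding window (track last position of each char):
  Position 0 ('b'): window [0,0] length 1 -- new best
  Position 1 ('f'): window [0,1] length 2 -- new best
  Position 2 ('c'): window [0,2] length 3 -- new best
  Position 3 ('f'): repeat (last at 1), move window start to 2
  Position 3 ('f'): window [2,3] length 2
  Position 4 ('g'): window [2,4] length 3
  Position 5 ('e'): window [2,5] length 4 -- new best
  Position 6 ('h'): window [2,6] length 5 -- new best
  Position 7 ('c'): repeat (last at 2), move window start to 3
  Position 7 ('c'): window [3,7] length 5
  Position 8 ('b'): window [3,8] length 6 -- new best
  Position 9 ('a'): window [3,9] length 7 -- new best
  Position 10 ('b'): repeat (last at 8), move window start to 9
  Position 10 ('b'): window [9,10] length 2
Longest substring with no repeats: "fgehcba" with length 7

7


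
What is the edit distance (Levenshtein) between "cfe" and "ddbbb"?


Computing edit distance: "cfe" -> "ddbbb"
DP table:
           d    d    b    b    b
      0    1    2    3    4    5
  c   1    1    2    3    4    5
  f   2    2    2    3    4    5
  e   3    3    3    3    4    5
Edit distance = dp[3][5] = 5

5


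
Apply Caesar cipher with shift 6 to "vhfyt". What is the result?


Caesar cipher: shift "vhfyt" by 6
  'v' (pos 21) + 6 = pos 1 = 'b'
  'h' (pos 7) + 6 = pos 13 = 'n'
  'f' (pos 5) + 6 = pos 11 = 'l'
  'y' (pos 24) + 6 = pos 4 = 'e'
  't' (pos 19) + 6 = pos 25 = 'z'
Result: bnlez

bnlez


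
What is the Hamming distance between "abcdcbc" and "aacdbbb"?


Comparing "abcdcbc" and "aacdbbb" position by position:
  Position 0: 'a' vs 'a' => same
  Position 1: 'b' vs 'a' => differ
  Position 2: 'c' vs 'c' => same
  Position 3: 'd' vs 'd' => same
  Position 4: 'c' vs 'b' => differ
  Position 5: 'b' vs 'b' => same
  Position 6: 'c' vs 'b' => differ
Total differences (Hamming distance): 3

3


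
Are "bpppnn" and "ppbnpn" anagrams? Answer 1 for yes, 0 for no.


Strings: "bpppnn", "ppbnpn"
Sorted first:  bnnppp
Sorted second: bnnppp
Sorted forms match => anagrams

1


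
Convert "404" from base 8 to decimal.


Input: "404" in base 8
Positional expansion:
  Digit '4' (value 4) x 8^2 = 256
  Digit '0' (value 0) x 8^1 = 0
  Digit '4' (value 4) x 8^0 = 4
Sum = 260

260


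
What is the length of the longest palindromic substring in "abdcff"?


Input: "abdcff"
Checking substrings for palindromes:
  [4:6] "ff" (len 2) => palindrome
Longest palindromic substring: "ff" with length 2

2


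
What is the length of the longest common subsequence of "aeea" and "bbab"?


LCS of "aeea" and "bbab"
DP table:
           b    b    a    b
      0    0    0    0    0
  a   0    0    0    1    1
  e   0    0    0    1    1
  e   0    0    0    1    1
  a   0    0    0    1    1
LCS length = dp[4][4] = 1

1


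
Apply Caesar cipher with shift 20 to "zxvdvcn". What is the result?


Caesar cipher: shift "zxvdvcn" by 20
  'z' (pos 25) + 20 = pos 19 = 't'
  'x' (pos 23) + 20 = pos 17 = 'r'
  'v' (pos 21) + 20 = pos 15 = 'p'
  'd' (pos 3) + 20 = pos 23 = 'x'
  'v' (pos 21) + 20 = pos 15 = 'p'
  'c' (pos 2) + 20 = pos 22 = 'w'
  'n' (pos 13) + 20 = pos 7 = 'h'
Result: trpxpwh

trpxpwh


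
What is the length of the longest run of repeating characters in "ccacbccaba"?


Input: "ccacbccaba"
Scanning for longest run:
  Position 1 ('c'): continues run of 'c', length=2
  Position 2 ('a'): new char, reset run to 1
  Position 3 ('c'): new char, reset run to 1
  Position 4 ('b'): new char, reset run to 1
  Position 5 ('c'): new char, reset run to 1
  Position 6 ('c'): continues run of 'c', length=2
  Position 7 ('a'): new char, reset run to 1
  Position 8 ('b'): new char, reset run to 1
  Position 9 ('a'): new char, reset run to 1
Longest run: 'c' with length 2

2


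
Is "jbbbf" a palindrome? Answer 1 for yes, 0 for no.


Input: jbbbf
Reversed: fbbbj
  Compare pos 0 ('j') with pos 4 ('f'): MISMATCH
  Compare pos 1 ('b') with pos 3 ('b'): match
Result: not a palindrome

0


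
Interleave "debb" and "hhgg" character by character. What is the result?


Interleaving "debb" and "hhgg":
  Position 0: 'd' from first, 'h' from second => "dh"
  Position 1: 'e' from first, 'h' from second => "eh"
  Position 2: 'b' from first, 'g' from second => "bg"
  Position 3: 'b' from first, 'g' from second => "bg"
Result: dhehbgbg

dhehbgbg


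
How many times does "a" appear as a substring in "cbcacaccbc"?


Searching for "a" in "cbcacaccbc"
Scanning each position:
  Position 0: "c" => no
  Position 1: "b" => no
  Position 2: "c" => no
  Position 3: "a" => MATCH
  Position 4: "c" => no
  Position 5: "a" => MATCH
  Position 6: "c" => no
  Position 7: "c" => no
  Position 8: "b" => no
  Position 9: "c" => no
Total occurrences: 2

2


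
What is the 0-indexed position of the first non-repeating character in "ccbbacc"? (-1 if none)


Input: ccbbacc
Character frequencies:
  'a': 1
  'b': 2
  'c': 4
Scanning left to right for freq == 1:
  Position 0 ('c'): freq=4, skip
  Position 1 ('c'): freq=4, skip
  Position 2 ('b'): freq=2, skip
  Position 3 ('b'): freq=2, skip
  Position 4 ('a'): unique! => answer = 4

4


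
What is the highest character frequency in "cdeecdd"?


Input: cdeecdd
Character counts:
  'c': 2
  'd': 3
  'e': 2
Maximum frequency: 3

3


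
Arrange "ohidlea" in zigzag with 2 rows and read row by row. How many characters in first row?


Zigzag "ohidlea" into 2 rows:
Placing characters:
  'o' => row 0
  'h' => row 1
  'i' => row 0
  'd' => row 1
  'l' => row 0
  'e' => row 1
  'a' => row 0
Rows:
  Row 0: "oila"
  Row 1: "hde"
First row length: 4

4


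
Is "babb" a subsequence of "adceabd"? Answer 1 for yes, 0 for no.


Check if "babb" is a subsequence of "adceabd"
Greedy scan:
  Position 0 ('a'): no match needed
  Position 1 ('d'): no match needed
  Position 2 ('c'): no match needed
  Position 3 ('e'): no match needed
  Position 4 ('a'): no match needed
  Position 5 ('b'): matches sub[0] = 'b'
  Position 6 ('d'): no match needed
Only matched 1/4 characters => not a subsequence

0


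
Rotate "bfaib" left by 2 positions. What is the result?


Input: "bfaib", rotate left by 2
First 2 characters: "bf"
Remaining characters: "aib"
Concatenate remaining + first: "aib" + "bf" = "aibbf"

aibbf


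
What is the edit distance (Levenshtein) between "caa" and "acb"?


Computing edit distance: "caa" -> "acb"
DP table:
           a    c    b
      0    1    2    3
  c   1    1    1    2
  a   2    1    2    2
  a   3    2    2    3
Edit distance = dp[3][3] = 3

3


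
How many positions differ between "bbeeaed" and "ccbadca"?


Comparing "bbeeaed" and "ccbadca" position by position:
  Position 0: 'b' vs 'c' => DIFFER
  Position 1: 'b' vs 'c' => DIFFER
  Position 2: 'e' vs 'b' => DIFFER
  Position 3: 'e' vs 'a' => DIFFER
  Position 4: 'a' vs 'd' => DIFFER
  Position 5: 'e' vs 'c' => DIFFER
  Position 6: 'd' vs 'a' => DIFFER
Positions that differ: 7

7


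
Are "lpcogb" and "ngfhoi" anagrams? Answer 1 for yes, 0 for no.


Strings: "lpcogb", "ngfhoi"
Sorted first:  bcglop
Sorted second: fghino
Differ at position 0: 'b' vs 'f' => not anagrams

0


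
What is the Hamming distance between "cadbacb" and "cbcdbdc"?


Comparing "cadbacb" and "cbcdbdc" position by position:
  Position 0: 'c' vs 'c' => same
  Position 1: 'a' vs 'b' => differ
  Position 2: 'd' vs 'c' => differ
  Position 3: 'b' vs 'd' => differ
  Position 4: 'a' vs 'b' => differ
  Position 5: 'c' vs 'd' => differ
  Position 6: 'b' vs 'c' => differ
Total differences (Hamming distance): 6

6


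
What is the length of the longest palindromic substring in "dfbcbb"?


Input: "dfbcbb"
Checking substrings for palindromes:
  [2:5] "bcb" (len 3) => palindrome
  [4:6] "bb" (len 2) => palindrome
Longest palindromic substring: "bcb" with length 3

3


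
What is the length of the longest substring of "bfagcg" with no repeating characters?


Input: "bfagcg"
Sliding window (track last position of each char):
  Position 0 ('b'): window [0,0] length 1 -- new best
  Position 1 ('f'): window [0,1] length 2 -- new best
  Position 2 ('a'): window [0,2] length 3 -- new best
  Position 3 ('g'): window [0,3] length 4 -- new best
  Position 4 ('c'): window [0,4] length 5 -- new best
  Position 5 ('g'): repeat (last at 3), move window start to 4
  Position 5 ('g'): window [4,5] length 2
Longest substring with no repeats: "bfagc" with length 5

5


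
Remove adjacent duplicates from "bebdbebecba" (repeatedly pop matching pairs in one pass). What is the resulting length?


Input: bebdbebecba
Stack-based adjacent duplicate removal:
  Read 'b': push. Stack: b
  Read 'e': push. Stack: be
  Read 'b': push. Stack: beb
  Read 'd': push. Stack: bebd
  Read 'b': push. Stack: bebdb
  Read 'e': push. Stack: bebdbe
  Read 'b': push. Stack: bebdbeb
  Read 'e': push. Stack: bebdbebe
  Read 'c': push. Stack: bebdbebec
  Read 'b': push. Stack: bebdbebecb
  Read 'a': push. Stack: bebdbebecba
Final stack: "bebdbebecba" (length 11)

11


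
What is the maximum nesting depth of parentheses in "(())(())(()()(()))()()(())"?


Input: "(())(())(()()(()))()()(())"
Tracking depth:
  Position 0 '(': depth becomes 1
  Position 1 '(': depth becomes 2
  Position 2 ')': depth becomes 1
  Position 3 ')': depth becomes 0
  Position 4 '(': depth becomes 1
  Position 5 '(': depth becomes 2
  Position 6 ')': depth becomes 1
  Position 7 ')': depth becomes 0
  Position 8 '(': depth becomes 1
  Position 9 '(': depth becomes 2
  Position 10 ')': depth becomes 1
  Position 11 '(': depth becomes 2
  Position 12 ')': depth becomes 1
  Position 13 '(': depth becomes 2
  Position 14 '(': depth becomes 3
  Position 15 ')': depth becomes 2
  Position 16 ')': depth becomes 1
  Position 17 ')': depth becomes 0
  Position 18 '(': depth becomes 1
  Position 19 ')': depth becomes 0
  Position 20 '(': depth becomes 1
  Position 21 ')': depth becomes 0
  Position 22 '(': depth becomes 1
  Position 23 '(': depth becomes 2
  Position 24 ')': depth becomes 1
  Position 25 ')': depth becomes 0
Maximum depth reached: 3

3


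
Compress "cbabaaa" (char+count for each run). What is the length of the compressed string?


Input: cbabaaa
Runs:
  'c' x 1 => "c1"
  'b' x 1 => "b1"
  'a' x 1 => "a1"
  'b' x 1 => "b1"
  'a' x 3 => "a3"
Compressed: "c1b1a1b1a3"
Compressed length: 10

10


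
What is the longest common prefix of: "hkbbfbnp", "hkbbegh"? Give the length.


Words: hkbbfbnp, hkbbegh
  Position 0: all 'h' => match
  Position 1: all 'k' => match
  Position 2: all 'b' => match
  Position 3: all 'b' => match
  Position 4: ('f', 'e') => mismatch, stop
LCP = "hkbb" (length 4)

4


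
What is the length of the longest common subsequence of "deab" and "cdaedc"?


LCS of "deab" and "cdaedc"
DP table:
           c    d    a    e    d    c
      0    0    0    0    0    0    0
  d   0    0    1    1    1    1    1
  e   0    0    1    1    2    2    2
  a   0    0    1    2    2    2    2
  b   0    0    1    2    2    2    2
LCS length = dp[4][6] = 2

2


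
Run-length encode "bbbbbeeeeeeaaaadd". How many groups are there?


Input: bbbbbeeeeeeaaaadd
Scanning for consecutive runs:
  Group 1: 'b' x 5 (positions 0-4)
  Group 2: 'e' x 6 (positions 5-10)
  Group 3: 'a' x 4 (positions 11-14)
  Group 4: 'd' x 2 (positions 15-16)
Total groups: 4

4


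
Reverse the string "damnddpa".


Input: damnddpa
Reading characters right to left:
  Position 7: 'a'
  Position 6: 'p'
  Position 5: 'd'
  Position 4: 'd'
  Position 3: 'n'
  Position 2: 'm'
  Position 1: 'a'
  Position 0: 'd'
Reversed: apddnmad

apddnmad


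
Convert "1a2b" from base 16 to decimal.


Input: "1a2b" in base 16
Positional expansion:
  Digit '1' (value 1) x 16^3 = 4096
  Digit 'a' (value 10) x 16^2 = 2560
  Digit '2' (value 2) x 16^1 = 32
  Digit 'b' (value 11) x 16^0 = 11
Sum = 6699

6699


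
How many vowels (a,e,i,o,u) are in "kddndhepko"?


Input: kddndhepko
Checking each character:
  'k' at position 0: consonant
  'd' at position 1: consonant
  'd' at position 2: consonant
  'n' at position 3: consonant
  'd' at position 4: consonant
  'h' at position 5: consonant
  'e' at position 6: vowel (running total: 1)
  'p' at position 7: consonant
  'k' at position 8: consonant
  'o' at position 9: vowel (running total: 2)
Total vowels: 2

2


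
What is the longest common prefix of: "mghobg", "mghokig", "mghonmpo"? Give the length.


Words: mghobg, mghokig, mghonmpo
  Position 0: all 'm' => match
  Position 1: all 'g' => match
  Position 2: all 'h' => match
  Position 3: all 'o' => match
  Position 4: ('b', 'k', 'n') => mismatch, stop
LCP = "mgho" (length 4)

4


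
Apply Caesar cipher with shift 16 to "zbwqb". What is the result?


Caesar cipher: shift "zbwqb" by 16
  'z' (pos 25) + 16 = pos 15 = 'p'
  'b' (pos 1) + 16 = pos 17 = 'r'
  'w' (pos 22) + 16 = pos 12 = 'm'
  'q' (pos 16) + 16 = pos 6 = 'g'
  'b' (pos 1) + 16 = pos 17 = 'r'
Result: prmgr

prmgr


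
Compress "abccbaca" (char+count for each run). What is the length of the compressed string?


Input: abccbaca
Runs:
  'a' x 1 => "a1"
  'b' x 1 => "b1"
  'c' x 2 => "c2"
  'b' x 1 => "b1"
  'a' x 1 => "a1"
  'c' x 1 => "c1"
  'a' x 1 => "a1"
Compressed: "a1b1c2b1a1c1a1"
Compressed length: 14

14


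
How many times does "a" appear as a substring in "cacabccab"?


Searching for "a" in "cacabccab"
Scanning each position:
  Position 0: "c" => no
  Position 1: "a" => MATCH
  Position 2: "c" => no
  Position 3: "a" => MATCH
  Position 4: "b" => no
  Position 5: "c" => no
  Position 6: "c" => no
  Position 7: "a" => MATCH
  Position 8: "b" => no
Total occurrences: 3

3


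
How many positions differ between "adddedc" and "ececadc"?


Comparing "adddedc" and "ececadc" position by position:
  Position 0: 'a' vs 'e' => DIFFER
  Position 1: 'd' vs 'c' => DIFFER
  Position 2: 'd' vs 'e' => DIFFER
  Position 3: 'd' vs 'c' => DIFFER
  Position 4: 'e' vs 'a' => DIFFER
  Position 5: 'd' vs 'd' => same
  Position 6: 'c' vs 'c' => same
Positions that differ: 5

5


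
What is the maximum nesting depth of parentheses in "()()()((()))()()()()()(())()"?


Input: "()()()((()))()()()()()(())()"
Tracking depth:
  Position 0 '(': depth becomes 1
  Position 1 ')': depth becomes 0
  Position 2 '(': depth becomes 1
  Position 3 ')': depth becomes 0
  Position 4 '(': depth becomes 1
  Position 5 ')': depth becomes 0
  Position 6 '(': depth becomes 1
  Position 7 '(': depth becomes 2
  Position 8 '(': depth becomes 3
  Position 9 ')': depth becomes 2
  Position 10 ')': depth becomes 1
  Position 11 ')': depth becomes 0
  Position 12 '(': depth becomes 1
  Position 13 ')': depth becomes 0
  Position 14 '(': depth becomes 1
  Position 15 ')': depth becomes 0
  Position 16 '(': depth becomes 1
  Position 17 ')': depth becomes 0
  Position 18 '(': depth becomes 1
  Position 19 ')': depth becomes 0
  Position 20 '(': depth becomes 1
  Position 21 ')': depth becomes 0
  Position 22 '(': depth becomes 1
  Position 23 '(': depth becomes 2
  Position 24 ')': depth becomes 1
  Position 25 ')': depth becomes 0
  Position 26 '(': depth becomes 1
  Position 27 ')': depth becomes 0
Maximum depth reached: 3

3


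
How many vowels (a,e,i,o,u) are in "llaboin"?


Input: llaboin
Checking each character:
  'l' at position 0: consonant
  'l' at position 1: consonant
  'a' at position 2: vowel (running total: 1)
  'b' at position 3: consonant
  'o' at position 4: vowel (running total: 2)
  'i' at position 5: vowel (running total: 3)
  'n' at position 6: consonant
Total vowels: 3

3
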